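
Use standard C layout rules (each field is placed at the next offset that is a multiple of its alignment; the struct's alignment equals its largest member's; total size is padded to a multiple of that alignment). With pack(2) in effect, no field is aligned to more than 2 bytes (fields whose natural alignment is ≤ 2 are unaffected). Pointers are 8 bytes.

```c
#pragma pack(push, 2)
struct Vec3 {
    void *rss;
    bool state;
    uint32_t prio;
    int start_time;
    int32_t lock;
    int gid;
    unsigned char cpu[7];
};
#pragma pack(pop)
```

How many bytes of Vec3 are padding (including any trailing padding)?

@0: rss [8B, align 2] → 8
@8: state [1B, align 1] → 9
+1 pad (align 2)
@10: prio [4B, align 2] → 14
@14: start_time [4B, align 2] → 18
@18: lock [4B, align 2] → 22
@22: gid [4B, align 2] → 26
@26: cpu [7B, align 1] → 33
+1 tail pad (align 2)
size 34, align 2
data bytes 32, size 34 → padding 2

2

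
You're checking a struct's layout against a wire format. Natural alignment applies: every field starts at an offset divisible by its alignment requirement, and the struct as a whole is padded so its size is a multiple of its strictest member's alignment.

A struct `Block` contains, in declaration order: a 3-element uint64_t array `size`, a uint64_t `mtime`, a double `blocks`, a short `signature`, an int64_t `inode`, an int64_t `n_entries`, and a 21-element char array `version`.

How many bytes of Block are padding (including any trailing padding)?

9

size at 0 (size 24, align 8) → ends 24
mtime at 24 (size 8, align 8) → ends 32
blocks at 32 (size 8, align 8) → ends 40
signature at 40 (size 2, align 2) → ends 42
pad 6 to align 8 for inode
inode at 48 (size 8, align 8) → ends 56
n_entries at 56 (size 8, align 8) → ends 64
version at 64 (size 21, align 1) → ends 85
tail pad 3 to reach multiple of 8
total 88 bytes, alignment 8
data bytes 79, size 88 → padding 9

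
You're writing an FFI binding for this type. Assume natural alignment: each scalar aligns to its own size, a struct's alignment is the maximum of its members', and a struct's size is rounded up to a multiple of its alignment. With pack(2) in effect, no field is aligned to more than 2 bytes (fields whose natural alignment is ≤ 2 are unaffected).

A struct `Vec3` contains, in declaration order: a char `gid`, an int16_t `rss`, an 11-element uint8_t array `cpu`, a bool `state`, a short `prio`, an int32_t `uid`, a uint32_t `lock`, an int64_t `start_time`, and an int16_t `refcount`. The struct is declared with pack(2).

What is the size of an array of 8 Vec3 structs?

0..1  gid  (1B, 1-aligned)
1..2  -- padding (1B)
2..4  rss  (2B, 2-aligned)
4..15  cpu  (11B, 1-aligned)
15..16  state  (1B, 1-aligned)
16..18  prio  (2B, 2-aligned)
18..22  uid  (4B, 2-aligned)
22..26  lock  (4B, 2-aligned)
26..34  start_time  (8B, 2-aligned)
34..36  refcount  (2B, 2-aligned)
sizeof = 36, alignof = 2
array of 8: 8 × 36 = 288

288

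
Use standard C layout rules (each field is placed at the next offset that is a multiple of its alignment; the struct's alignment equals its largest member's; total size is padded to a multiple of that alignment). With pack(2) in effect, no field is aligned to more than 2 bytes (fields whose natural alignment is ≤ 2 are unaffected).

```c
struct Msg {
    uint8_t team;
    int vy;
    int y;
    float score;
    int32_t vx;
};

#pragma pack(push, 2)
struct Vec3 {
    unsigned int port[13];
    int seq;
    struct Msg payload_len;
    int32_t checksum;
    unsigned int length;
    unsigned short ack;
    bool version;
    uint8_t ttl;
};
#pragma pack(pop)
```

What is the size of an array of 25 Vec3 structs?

Msg: team at 0 (size 1, align 1) → ends 1; pad 3 to align 4 for vy; vy at 4 (size 4, align 4) → ends 8; y at 8 (size 4, align 4) → ends 12; score at 12 (size 4, align 4) → ends 16; vx at 16 (size 4, align 4) → ends 20; total 20 bytes, alignment 4
port at 0 (size 52, align 2) → ends 52
seq at 52 (size 4, align 2) → ends 56
payload_len at 56 (size 20, align 2) → ends 76
checksum at 76 (size 4, align 2) → ends 80
length at 80 (size 4, align 2) → ends 84
ack at 84 (size 2, align 2) → ends 86
version at 86 (size 1, align 1) → ends 87
ttl at 87 (size 1, align 1) → ends 88
total 88 bytes, alignment 2
array of 25: 25 × 88 = 2200

2200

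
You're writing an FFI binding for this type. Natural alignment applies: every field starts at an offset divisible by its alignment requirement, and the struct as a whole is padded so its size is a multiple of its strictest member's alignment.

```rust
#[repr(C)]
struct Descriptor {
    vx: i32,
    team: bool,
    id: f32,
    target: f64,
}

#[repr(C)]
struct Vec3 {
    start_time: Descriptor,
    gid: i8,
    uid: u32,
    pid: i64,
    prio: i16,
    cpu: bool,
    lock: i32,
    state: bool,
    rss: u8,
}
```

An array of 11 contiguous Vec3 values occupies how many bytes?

616

Descriptor: 0..4  vx  (4B, 4-aligned); 4..5  team  (1B, 1-aligned); 5..8  -- padding (3B); 8..12  id  (4B, 4-aligned); 12..16  -- padding (4B); 16..24  target  (8B, 8-aligned); sizeof = 24, alignof = 8
0..24  start_time  (24B, 8-aligned)
24..25  gid  (1B, 1-aligned)
25..28  -- padding (3B)
28..32  uid  (4B, 4-aligned)
32..40  pid  (8B, 8-aligned)
40..42  prio  (2B, 2-aligned)
42..43  cpu  (1B, 1-aligned)
43..44  -- padding (1B)
44..48  lock  (4B, 4-aligned)
48..49  state  (1B, 1-aligned)
49..50  rss  (1B, 1-aligned)
50..56  -- tail padding (6B)
sizeof = 56, alignof = 8
array of 11: 11 × 56 = 616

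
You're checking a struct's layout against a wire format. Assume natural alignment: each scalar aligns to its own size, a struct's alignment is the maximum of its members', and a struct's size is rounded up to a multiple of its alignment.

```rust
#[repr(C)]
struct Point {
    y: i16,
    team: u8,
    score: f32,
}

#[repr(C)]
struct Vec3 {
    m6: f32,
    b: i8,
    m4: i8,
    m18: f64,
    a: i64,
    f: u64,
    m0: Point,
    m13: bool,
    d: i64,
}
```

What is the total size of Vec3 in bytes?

Point: @0: y [2B, align 2] → 2; @2: team [1B, align 1] → 3; +1 pad (align 4); @4: score [4B, align 4] → 8; size 8, align 4
@0: m6 [4B, align 4] → 4
@4: b [1B, align 1] → 5
@5: m4 [1B, align 1] → 6
+2 pad (align 8)
@8: m18 [8B, align 8] → 16
@16: a [8B, align 8] → 24
@24: f [8B, align 8] → 32
@32: m0 [8B, align 4] → 40
@40: m13 [1B, align 1] → 41
+7 pad (align 8)
@48: d [8B, align 8] → 56
size 56, align 8

56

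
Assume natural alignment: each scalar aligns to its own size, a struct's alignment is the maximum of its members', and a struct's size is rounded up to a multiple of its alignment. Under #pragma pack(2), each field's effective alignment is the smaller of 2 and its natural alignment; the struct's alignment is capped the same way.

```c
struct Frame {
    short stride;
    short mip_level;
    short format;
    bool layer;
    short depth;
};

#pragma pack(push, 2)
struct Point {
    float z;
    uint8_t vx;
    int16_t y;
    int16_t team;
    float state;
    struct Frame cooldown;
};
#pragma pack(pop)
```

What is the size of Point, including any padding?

24 bytes

Frame: stride at 0 (size 2, align 2) → ends 2; mip_level at 2 (size 2, align 2) → ends 4; format at 4 (size 2, align 2) → ends 6; layer at 6 (size 1, align 1) → ends 7; pad 1 to align 2 for depth; depth at 8 (size 2, align 2) → ends 10; total 10 bytes, alignment 2
z at 0 (size 4, align 2) → ends 4
vx at 4 (size 1, align 1) → ends 5
pad 1 to align 2 for y
y at 6 (size 2, align 2) → ends 8
team at 8 (size 2, align 2) → ends 10
state at 10 (size 4, align 2) → ends 14
cooldown at 14 (size 10, align 2) → ends 24
total 24 bytes, alignment 2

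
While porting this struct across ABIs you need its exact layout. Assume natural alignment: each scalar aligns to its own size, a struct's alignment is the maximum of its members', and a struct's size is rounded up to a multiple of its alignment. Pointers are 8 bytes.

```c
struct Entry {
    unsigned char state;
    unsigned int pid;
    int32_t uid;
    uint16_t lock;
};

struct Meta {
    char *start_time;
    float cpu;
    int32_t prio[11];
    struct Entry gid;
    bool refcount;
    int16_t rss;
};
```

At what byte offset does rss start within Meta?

Entry: state at 0 (size 1, align 1) → ends 1; pad 3 to align 4 for pid; pid at 4 (size 4, align 4) → ends 8; uid at 8 (size 4, align 4) → ends 12; lock at 12 (size 2, align 2) → ends 14; tail pad 2 to reach multiple of 4; total 16 bytes, alignment 4
start_time at 0 (size 8, align 8) → ends 8
cpu at 8 (size 4, align 4) → ends 12
prio at 12 (size 44, align 4) → ends 56
gid at 56 (size 16, align 4) → ends 72
refcount at 72 (size 1, align 1) → ends 73
pad 1 to align 2 for rss
rss at 74 (size 2, align 2) → ends 76

74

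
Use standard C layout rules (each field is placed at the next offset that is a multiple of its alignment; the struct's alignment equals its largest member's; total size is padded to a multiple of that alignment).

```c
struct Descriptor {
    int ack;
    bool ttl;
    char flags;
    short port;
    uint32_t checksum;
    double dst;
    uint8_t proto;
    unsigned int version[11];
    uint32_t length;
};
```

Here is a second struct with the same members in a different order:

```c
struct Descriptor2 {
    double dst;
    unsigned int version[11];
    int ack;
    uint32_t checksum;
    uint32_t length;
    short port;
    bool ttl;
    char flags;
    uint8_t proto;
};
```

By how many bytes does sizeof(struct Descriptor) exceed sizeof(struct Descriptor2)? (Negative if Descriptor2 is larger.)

0..4  ack  (4B, 4-aligned)
4..5  ttl  (1B, 1-aligned)
5..6  flags  (1B, 1-aligned)
6..8  port  (2B, 2-aligned)
8..12  checksum  (4B, 4-aligned)
12..16  -- padding (4B)
16..24  dst  (8B, 8-aligned)
24..25  proto  (1B, 1-aligned)
25..28  -- padding (3B)
28..72  version  (44B, 4-aligned)
72..76  length  (4B, 4-aligned)
76..80  -- tail padding (4B)
sizeof = 80, alignof = 8
— Descriptor2 —
0..8  dst  (8B, 8-aligned)
8..52  version  (44B, 4-aligned)
52..56  ack  (4B, 4-aligned)
56..60  checksum  (4B, 4-aligned)
60..64  length  (4B, 4-aligned)
64..66  port  (2B, 2-aligned)
66..67  ttl  (1B, 1-aligned)
67..68  flags  (1B, 1-aligned)
68..69  proto  (1B, 1-aligned)
69..72  -- tail padding (3B)
sizeof = 72, alignof = 8
80 − 72 = 8

8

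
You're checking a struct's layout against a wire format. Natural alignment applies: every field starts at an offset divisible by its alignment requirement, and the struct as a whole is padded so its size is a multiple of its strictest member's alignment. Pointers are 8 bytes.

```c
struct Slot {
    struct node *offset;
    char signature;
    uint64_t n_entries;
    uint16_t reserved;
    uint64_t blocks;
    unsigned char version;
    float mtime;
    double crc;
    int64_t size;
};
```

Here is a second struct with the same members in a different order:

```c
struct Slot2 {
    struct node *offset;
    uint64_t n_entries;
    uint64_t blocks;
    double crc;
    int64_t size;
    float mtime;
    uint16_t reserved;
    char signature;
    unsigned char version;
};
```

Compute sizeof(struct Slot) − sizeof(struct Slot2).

16

0..8  offset  (8B, 8-aligned)
8..9  signature  (1B, 1-aligned)
9..16  -- padding (7B)
16..24  n_entries  (8B, 8-aligned)
24..26  reserved  (2B, 2-aligned)
26..32  -- padding (6B)
32..40  blocks  (8B, 8-aligned)
40..41  version  (1B, 1-aligned)
41..44  -- padding (3B)
44..48  mtime  (4B, 4-aligned)
48..56  crc  (8B, 8-aligned)
56..64  size  (8B, 8-aligned)
sizeof = 64, alignof = 8
— Slot2 —
0..8  offset  (8B, 8-aligned)
8..16  n_entries  (8B, 8-aligned)
16..24  blocks  (8B, 8-aligned)
24..32  crc  (8B, 8-aligned)
32..40  size  (8B, 8-aligned)
40..44  mtime  (4B, 4-aligned)
44..46  reserved  (2B, 2-aligned)
46..47  signature  (1B, 1-aligned)
47..48  version  (1B, 1-aligned)
sizeof = 48, alignof = 8
64 − 48 = 16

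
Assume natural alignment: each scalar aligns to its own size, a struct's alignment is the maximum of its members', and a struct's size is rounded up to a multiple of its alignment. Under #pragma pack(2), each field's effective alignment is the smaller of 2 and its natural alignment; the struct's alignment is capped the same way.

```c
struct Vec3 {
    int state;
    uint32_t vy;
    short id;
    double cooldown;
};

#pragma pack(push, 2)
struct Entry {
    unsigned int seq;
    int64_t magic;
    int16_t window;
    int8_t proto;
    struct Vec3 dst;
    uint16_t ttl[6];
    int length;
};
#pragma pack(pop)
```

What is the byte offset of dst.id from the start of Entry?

Vec3: 0..4  state  (4B, 4-aligned); 4..8  vy  (4B, 4-aligned); 8..10  id  (2B, 2-aligned); 10..16  -- padding (6B); 16..24  cooldown  (8B, 8-aligned); sizeof = 24, alignof = 8
0..4  seq  (4B, 2-aligned)
4..12  magic  (8B, 2-aligned)
12..14  window  (2B, 2-aligned)
14..15  proto  (1B, 1-aligned)
15..16  -- padding (1B)
16..40  dst  (24B, 2-aligned)
within Vec3: id at 8
16 + 8 = 24

24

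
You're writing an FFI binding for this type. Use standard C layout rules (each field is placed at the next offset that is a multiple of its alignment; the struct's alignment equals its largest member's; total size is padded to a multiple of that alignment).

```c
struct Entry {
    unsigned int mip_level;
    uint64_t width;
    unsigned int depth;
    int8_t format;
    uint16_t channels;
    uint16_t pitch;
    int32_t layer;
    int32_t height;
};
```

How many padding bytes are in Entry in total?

11

@0: mip_level [4B, align 4] → 4
+4 pad (align 8)
@8: width [8B, align 8] → 16
@16: depth [4B, align 4] → 20
@20: format [1B, align 1] → 21
+1 pad (align 2)
@22: channels [2B, align 2] → 24
@24: pitch [2B, align 2] → 26
+2 pad (align 4)
@28: layer [4B, align 4] → 32
@32: height [4B, align 4] → 36
+4 tail pad (align 8)
size 40, align 8
data bytes 29, size 40 → padding 11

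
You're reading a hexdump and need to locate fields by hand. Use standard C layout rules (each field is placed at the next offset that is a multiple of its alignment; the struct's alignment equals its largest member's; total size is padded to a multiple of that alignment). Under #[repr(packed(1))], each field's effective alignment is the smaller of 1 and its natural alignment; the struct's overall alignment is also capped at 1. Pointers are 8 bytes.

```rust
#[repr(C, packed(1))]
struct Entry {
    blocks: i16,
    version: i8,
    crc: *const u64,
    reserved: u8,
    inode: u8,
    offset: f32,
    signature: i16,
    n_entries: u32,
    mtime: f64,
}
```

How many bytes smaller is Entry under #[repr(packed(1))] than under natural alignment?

natural layout:
  0..2  blocks  (2B, 2-aligned)
  2..3  version  (1B, 1-aligned)
  3..8  -- padding (5B)
  8..16  crc  (8B, 8-aligned)
  16..17  reserved  (1B, 1-aligned)
  17..18  inode  (1B, 1-aligned)
  18..20  -- padding (2B)
  20..24  offset  (4B, 4-aligned)
  24..26  signature  (2B, 2-aligned)
  26..28  -- padding (2B)
  28..32  n_entries  (4B, 4-aligned)
  32..40  mtime  (8B, 8-aligned)
  sizeof = 40, alignof = 8
packed(1) layout:
  0..2  blocks  (2B, 1-aligned)
  2..3  version  (1B, 1-aligned)
  3..11  crc  (8B, 1-aligned)
  11..12  reserved  (1B, 1-aligned)
  12..13  inode  (1B, 1-aligned)
  13..17  offset  (4B, 1-aligned)
  17..19  signature  (2B, 1-aligned)
  19..23  n_entries  (4B, 1-aligned)
  23..31  mtime  (8B, 1-aligned)
  sizeof = 31, alignof = 1
40 − 31 = 9

9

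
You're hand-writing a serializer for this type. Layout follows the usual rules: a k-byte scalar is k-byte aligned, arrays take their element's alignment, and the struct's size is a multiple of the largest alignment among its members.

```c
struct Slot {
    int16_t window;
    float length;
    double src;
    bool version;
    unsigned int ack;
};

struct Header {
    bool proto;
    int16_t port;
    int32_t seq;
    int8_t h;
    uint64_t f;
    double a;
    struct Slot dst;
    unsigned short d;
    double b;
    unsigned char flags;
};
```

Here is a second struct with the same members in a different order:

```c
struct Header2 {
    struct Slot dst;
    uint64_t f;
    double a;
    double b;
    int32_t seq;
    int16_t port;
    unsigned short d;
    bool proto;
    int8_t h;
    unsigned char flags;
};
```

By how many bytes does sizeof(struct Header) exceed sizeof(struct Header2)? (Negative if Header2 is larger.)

16

Slot: @0: window [2B, align 2] → 2; +2 pad (align 4); @4: length [4B, align 4] → 8; @8: src [8B, align 8] → 16; @16: version [1B, align 1] → 17; +3 pad (align 4); @20: ack [4B, align 4] → 24; size 24, align 8
@0: proto [1B, align 1] → 1
+1 pad (align 2)
@2: port [2B, align 2] → 4
@4: seq [4B, align 4] → 8
@8: h [1B, align 1] → 9
+7 pad (align 8)
@16: f [8B, align 8] → 24
@24: a [8B, align 8] → 32
@32: dst [24B, align 8] → 56
@56: d [2B, align 2] → 58
+6 pad (align 8)
@64: b [8B, align 8] → 72
@72: flags [1B, align 1] → 73
+7 tail pad (align 8)
size 80, align 8
— Header2 —
@0: dst [24B, align 8] → 24
@24: f [8B, align 8] → 32
@32: a [8B, align 8] → 40
@40: b [8B, align 8] → 48
@48: seq [4B, align 4] → 52
@52: port [2B, align 2] → 54
@54: d [2B, align 2] → 56
@56: proto [1B, align 1] → 57
@57: h [1B, align 1] → 58
@58: flags [1B, align 1] → 59
+5 tail pad (align 8)
size 64, align 8
80 − 64 = 16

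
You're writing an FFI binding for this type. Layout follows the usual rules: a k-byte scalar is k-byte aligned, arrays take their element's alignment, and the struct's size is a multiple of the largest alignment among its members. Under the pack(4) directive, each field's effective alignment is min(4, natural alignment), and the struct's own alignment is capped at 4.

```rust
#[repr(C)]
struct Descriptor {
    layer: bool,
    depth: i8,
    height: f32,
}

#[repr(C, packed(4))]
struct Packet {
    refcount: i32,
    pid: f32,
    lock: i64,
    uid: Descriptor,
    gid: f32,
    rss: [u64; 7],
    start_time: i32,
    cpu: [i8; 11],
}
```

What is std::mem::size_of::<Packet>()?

100

Descriptor: 0..1  layer  (1B, 1-aligned); 1..2  depth  (1B, 1-aligned); 2..4  -- padding (2B); 4..8  height  (4B, 4-aligned); sizeof = 8, alignof = 4
0..4  refcount  (4B, 4-aligned)
4..8  pid  (4B, 4-aligned)
8..16  lock  (8B, 4-aligned)
16..24  uid  (8B, 4-aligned)
24..28  gid  (4B, 4-aligned)
28..84  rss  (56B, 4-aligned)
84..88  start_time  (4B, 4-aligned)
88..99  cpu  (11B, 1-aligned)
99..100  -- tail padding (1B)
sizeof = 100, alignof = 4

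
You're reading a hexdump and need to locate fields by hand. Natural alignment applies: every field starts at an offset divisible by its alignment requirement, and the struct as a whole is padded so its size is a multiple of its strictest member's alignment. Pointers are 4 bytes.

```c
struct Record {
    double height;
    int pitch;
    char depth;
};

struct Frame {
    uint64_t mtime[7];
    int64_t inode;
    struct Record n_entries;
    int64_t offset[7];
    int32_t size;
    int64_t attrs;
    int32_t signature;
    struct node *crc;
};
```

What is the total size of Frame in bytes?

160 bytes

Record: 0..8  height  (8B, 8-aligned); 8..12  pitch  (4B, 4-aligned); 12..13  depth  (1B, 1-aligned); 13..16  -- tail padding (3B); sizeof = 16, alignof = 8
0..56  mtime  (56B, 8-aligned)
56..64  inode  (8B, 8-aligned)
64..80  n_entries  (16B, 8-aligned)
80..136  offset  (56B, 8-aligned)
136..140  size  (4B, 4-aligned)
140..144  -- padding (4B)
144..152  attrs  (8B, 8-aligned)
152..156  signature  (4B, 4-aligned)
156..160  crc  (4B, 4-aligned)
sizeof = 160, alignof = 8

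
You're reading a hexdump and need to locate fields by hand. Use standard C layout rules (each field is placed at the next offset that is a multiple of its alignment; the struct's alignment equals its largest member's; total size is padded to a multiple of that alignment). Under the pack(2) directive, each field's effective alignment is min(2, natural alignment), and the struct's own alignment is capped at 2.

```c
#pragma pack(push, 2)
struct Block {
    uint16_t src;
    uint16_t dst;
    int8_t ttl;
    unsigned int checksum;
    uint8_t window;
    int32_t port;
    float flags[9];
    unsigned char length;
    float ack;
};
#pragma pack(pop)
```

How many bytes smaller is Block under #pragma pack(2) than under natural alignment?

natural layout:
  0..2  src  (2B, 2-aligned)
  2..4  dst  (2B, 2-aligned)
  4..5  ttl  (1B, 1-aligned)
  5..8  -- padding (3B)
  8..12  checksum  (4B, 4-aligned)
  12..13  window  (1B, 1-aligned)
  13..16  -- padding (3B)
  16..20  port  (4B, 4-aligned)
  20..56  flags  (36B, 4-aligned)
  56..57  length  (1B, 1-aligned)
  57..60  -- padding (3B)
  60..64  ack  (4B, 4-aligned)
  sizeof = 64, alignof = 4
packed(2) layout:
  0..2  src  (2B, 2-aligned)
  2..4  dst  (2B, 2-aligned)
  4..5  ttl  (1B, 1-aligned)
  5..6  -- padding (1B)
  6..10  checksum  (4B, 2-aligned)
  10..11  window  (1B, 1-aligned)
  11..12  -- padding (1B)
  12..16  port  (4B, 2-aligned)
  16..52  flags  (36B, 2-aligned)
  52..53  length  (1B, 1-aligned)
  53..54  -- padding (1B)
  54..58  ack  (4B, 2-aligned)
  sizeof = 58, alignof = 2
64 − 58 = 6

6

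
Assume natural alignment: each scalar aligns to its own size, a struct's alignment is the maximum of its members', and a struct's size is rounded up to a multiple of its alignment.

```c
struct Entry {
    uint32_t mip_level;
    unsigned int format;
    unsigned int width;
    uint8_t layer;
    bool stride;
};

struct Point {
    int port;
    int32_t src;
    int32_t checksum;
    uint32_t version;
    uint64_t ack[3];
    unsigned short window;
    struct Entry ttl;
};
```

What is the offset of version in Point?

Entry: mip_level at 0 (size 4, align 4) → ends 4; format at 4 (size 4, align 4) → ends 8; width at 8 (size 4, align 4) → ends 12; layer at 12 (size 1, align 1) → ends 13; stride at 13 (size 1, align 1) → ends 14; tail pad 2 to reach multiple of 4; total 16 bytes, alignment 4
port at 0 (size 4, align 4) → ends 4
src at 4 (size 4, align 4) → ends 8
checksum at 8 (size 4, align 4) → ends 12
version at 12 (size 4, align 4) → ends 16

12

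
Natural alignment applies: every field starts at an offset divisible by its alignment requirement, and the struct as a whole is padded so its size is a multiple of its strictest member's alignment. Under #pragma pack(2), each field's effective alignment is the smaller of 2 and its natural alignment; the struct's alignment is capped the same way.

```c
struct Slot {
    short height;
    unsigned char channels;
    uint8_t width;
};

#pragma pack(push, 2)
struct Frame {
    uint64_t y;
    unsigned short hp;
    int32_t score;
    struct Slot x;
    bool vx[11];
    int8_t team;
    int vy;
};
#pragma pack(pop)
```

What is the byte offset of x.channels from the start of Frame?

16

Slot: @0: height [2B, align 2] → 2; @2: channels [1B, align 1] → 3; @3: width [1B, align 1] → 4; size 4, align 2
@0: y [8B, align 2] → 8
@8: hp [2B, align 2] → 10
@10: score [4B, align 2] → 14
@14: x [4B, align 2] → 18
within Slot: channels at 2
14 + 2 = 16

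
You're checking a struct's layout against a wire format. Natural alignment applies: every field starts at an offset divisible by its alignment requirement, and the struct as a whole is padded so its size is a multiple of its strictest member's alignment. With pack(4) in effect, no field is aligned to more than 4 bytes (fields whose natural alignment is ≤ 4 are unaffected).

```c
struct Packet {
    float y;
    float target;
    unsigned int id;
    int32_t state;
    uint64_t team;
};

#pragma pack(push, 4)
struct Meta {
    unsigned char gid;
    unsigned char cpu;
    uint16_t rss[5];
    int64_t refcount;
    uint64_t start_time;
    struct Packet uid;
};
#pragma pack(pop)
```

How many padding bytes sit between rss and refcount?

Packet: 0..4  y  (4B, 4-aligned); 4..8  target  (4B, 4-aligned); 8..12  id  (4B, 4-aligned); 12..16  state  (4B, 4-aligned); 16..24  team  (8B, 8-aligned); sizeof = 24, alignof = 8
0..1  gid  (1B, 1-aligned)
1..2  cpu  (1B, 1-aligned)
2..12  rss  (10B, 2-aligned)
12..20  refcount  (8B, 4-aligned)

0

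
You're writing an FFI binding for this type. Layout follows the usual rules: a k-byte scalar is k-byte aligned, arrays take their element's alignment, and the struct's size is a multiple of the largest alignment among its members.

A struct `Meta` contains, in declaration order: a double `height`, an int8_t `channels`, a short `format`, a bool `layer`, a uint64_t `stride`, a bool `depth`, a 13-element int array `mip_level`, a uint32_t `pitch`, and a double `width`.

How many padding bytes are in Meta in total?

0..8  height  (8B, 8-aligned)
8..9  channels  (1B, 1-aligned)
9..10  -- padding (1B)
10..12  format  (2B, 2-aligned)
12..13  layer  (1B, 1-aligned)
13..16  -- padding (3B)
16..24  stride  (8B, 8-aligned)
24..25  depth  (1B, 1-aligned)
25..28  -- padding (3B)
28..80  mip_level  (52B, 4-aligned)
80..84  pitch  (4B, 4-aligned)
84..88  -- padding (4B)
88..96  width  (8B, 8-aligned)
sizeof = 96, alignof = 8
data bytes 85, size 96 → padding 11

11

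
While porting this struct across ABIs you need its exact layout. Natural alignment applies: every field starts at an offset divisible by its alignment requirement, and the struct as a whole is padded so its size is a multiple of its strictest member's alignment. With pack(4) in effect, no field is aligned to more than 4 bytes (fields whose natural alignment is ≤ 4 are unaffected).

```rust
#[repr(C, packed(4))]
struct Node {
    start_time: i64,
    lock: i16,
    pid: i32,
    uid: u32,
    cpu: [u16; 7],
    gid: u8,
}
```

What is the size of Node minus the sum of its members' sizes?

3

start_time at 0 (size 8, align 4) → ends 8
lock at 8 (size 2, align 2) → ends 10
pad 2 to align 4 for pid
pid at 12 (size 4, align 4) → ends 16
uid at 16 (size 4, align 4) → ends 20
cpu at 20 (size 14, align 2) → ends 34
gid at 34 (size 1, align 1) → ends 35
tail pad 1 to reach multiple of 4
total 36 bytes, alignment 4
data bytes 33, size 36 → padding 3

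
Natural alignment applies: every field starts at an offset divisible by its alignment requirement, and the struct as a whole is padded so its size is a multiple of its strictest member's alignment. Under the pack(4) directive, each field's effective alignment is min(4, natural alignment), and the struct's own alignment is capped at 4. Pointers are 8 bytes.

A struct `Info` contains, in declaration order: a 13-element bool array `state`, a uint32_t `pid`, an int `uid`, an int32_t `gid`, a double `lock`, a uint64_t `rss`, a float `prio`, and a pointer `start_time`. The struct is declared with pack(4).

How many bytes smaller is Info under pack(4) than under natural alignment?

8

natural layout:
  @0: state [13B, align 1] → 13
  +3 pad (align 4)
  @16: pid [4B, align 4] → 20
  @20: uid [4B, align 4] → 24
  @24: gid [4B, align 4] → 28
  +4 pad (align 8)
  @32: lock [8B, align 8] → 40
  @40: rss [8B, align 8] → 48
  @48: prio [4B, align 4] → 52
  +4 pad (align 8)
  @56: start_time [8B, align 8] → 64
  size 64, align 8
packed(4) layout:
  @0: state [13B, align 1] → 13
  +3 pad (align 4)
  @16: pid [4B, align 4] → 20
  @20: uid [4B, align 4] → 24
  @24: gid [4B, align 4] → 28
  @28: lock [8B, align 4] → 36
  @36: rss [8B, align 4] → 44
  @44: prio [4B, align 4] → 48
  @48: start_time [8B, align 4] → 56
  size 56, align 4
64 − 56 = 8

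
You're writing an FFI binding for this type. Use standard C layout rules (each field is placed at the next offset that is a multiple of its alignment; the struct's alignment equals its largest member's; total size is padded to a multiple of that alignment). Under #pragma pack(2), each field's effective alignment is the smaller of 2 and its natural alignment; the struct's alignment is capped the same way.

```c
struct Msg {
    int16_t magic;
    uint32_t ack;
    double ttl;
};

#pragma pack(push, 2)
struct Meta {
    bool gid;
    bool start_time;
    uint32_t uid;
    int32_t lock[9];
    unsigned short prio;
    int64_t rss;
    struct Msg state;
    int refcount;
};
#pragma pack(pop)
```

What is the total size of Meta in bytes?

Msg: @0: magic [2B, align 2] → 2; +2 pad (align 4); @4: ack [4B, align 4] → 8; @8: ttl [8B, align 8] → 16; size 16, align 8
@0: gid [1B, align 1] → 1
@1: start_time [1B, align 1] → 2
@2: uid [4B, align 2] → 6
@6: lock [36B, align 2] → 42
@42: prio [2B, align 2] → 44
@44: rss [8B, align 2] → 52
@52: state [16B, align 2] → 68
@68: refcount [4B, align 2] → 72
size 72, align 2

72 bytes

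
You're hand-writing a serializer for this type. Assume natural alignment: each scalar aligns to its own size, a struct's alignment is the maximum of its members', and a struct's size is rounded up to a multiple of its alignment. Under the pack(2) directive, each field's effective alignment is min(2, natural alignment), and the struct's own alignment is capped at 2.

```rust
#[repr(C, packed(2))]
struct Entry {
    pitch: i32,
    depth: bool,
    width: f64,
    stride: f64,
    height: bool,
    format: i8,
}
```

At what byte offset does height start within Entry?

22

pitch at 0 (size 4, align 2) → ends 4
depth at 4 (size 1, align 1) → ends 5
pad 1 to align 2 for width
width at 6 (size 8, align 2) → ends 14
stride at 14 (size 8, align 2) → ends 22
height at 22 (size 1, align 1) → ends 23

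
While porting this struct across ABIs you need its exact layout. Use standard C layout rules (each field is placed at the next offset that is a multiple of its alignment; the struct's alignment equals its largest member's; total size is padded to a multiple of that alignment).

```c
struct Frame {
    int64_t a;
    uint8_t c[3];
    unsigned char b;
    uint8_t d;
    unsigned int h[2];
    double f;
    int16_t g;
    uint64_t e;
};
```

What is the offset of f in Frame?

0..8  a  (8B, 8-aligned)
8..11  c  (3B, 1-aligned)
11..12  b  (1B, 1-aligned)
12..13  d  (1B, 1-aligned)
13..16  -- padding (3B)
16..24  h  (8B, 4-aligned)
24..32  f  (8B, 8-aligned)

24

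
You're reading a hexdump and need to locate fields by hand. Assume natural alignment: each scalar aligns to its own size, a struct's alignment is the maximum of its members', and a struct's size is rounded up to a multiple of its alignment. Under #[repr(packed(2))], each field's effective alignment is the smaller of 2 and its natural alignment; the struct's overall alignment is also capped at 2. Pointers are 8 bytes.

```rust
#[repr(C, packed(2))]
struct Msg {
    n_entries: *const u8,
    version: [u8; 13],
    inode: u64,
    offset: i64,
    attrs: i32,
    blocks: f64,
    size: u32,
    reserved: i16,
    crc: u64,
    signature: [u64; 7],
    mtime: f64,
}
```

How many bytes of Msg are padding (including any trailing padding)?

0..8  n_entries  (8B, 2-aligned)
8..21  version  (13B, 1-aligned)
21..22  -- padding (1B)
22..30  inode  (8B, 2-aligned)
30..38  offset  (8B, 2-aligned)
38..42  attrs  (4B, 2-aligned)
42..50  blocks  (8B, 2-aligned)
50..54  size  (4B, 2-aligned)
54..56  reserved  (2B, 2-aligned)
56..64  crc  (8B, 2-aligned)
64..120  signature  (56B, 2-aligned)
120..128  mtime  (8B, 2-aligned)
sizeof = 128, alignof = 2
data bytes 127, size 128 → padding 1

1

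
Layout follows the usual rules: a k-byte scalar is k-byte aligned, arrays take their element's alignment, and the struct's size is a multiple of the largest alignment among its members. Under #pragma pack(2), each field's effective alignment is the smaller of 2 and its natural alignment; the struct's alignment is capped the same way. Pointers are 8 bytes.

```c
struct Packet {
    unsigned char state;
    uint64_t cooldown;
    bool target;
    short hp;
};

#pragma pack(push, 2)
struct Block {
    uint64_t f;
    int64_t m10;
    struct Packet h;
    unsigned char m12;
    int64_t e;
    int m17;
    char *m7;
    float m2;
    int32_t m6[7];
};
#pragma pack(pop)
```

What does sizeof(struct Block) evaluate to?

94

Packet: @0: state [1B, align 1] → 1; +7 pad (align 8); @8: cooldown [8B, align 8] → 16; @16: target [1B, align 1] → 17; +1 pad (align 2); @18: hp [2B, align 2] → 20; +4 tail pad (align 8); size 24, align 8
@0: f [8B, align 2] → 8
@8: m10 [8B, align 2] → 16
@16: h [24B, align 2] → 40
@40: m12 [1B, align 1] → 41
+1 pad (align 2)
@42: e [8B, align 2] → 50
@50: m17 [4B, align 2] → 54
@54: m7 [8B, align 2] → 62
@62: m2 [4B, align 2] → 66
@66: m6 [28B, align 2] → 94
size 94, align 2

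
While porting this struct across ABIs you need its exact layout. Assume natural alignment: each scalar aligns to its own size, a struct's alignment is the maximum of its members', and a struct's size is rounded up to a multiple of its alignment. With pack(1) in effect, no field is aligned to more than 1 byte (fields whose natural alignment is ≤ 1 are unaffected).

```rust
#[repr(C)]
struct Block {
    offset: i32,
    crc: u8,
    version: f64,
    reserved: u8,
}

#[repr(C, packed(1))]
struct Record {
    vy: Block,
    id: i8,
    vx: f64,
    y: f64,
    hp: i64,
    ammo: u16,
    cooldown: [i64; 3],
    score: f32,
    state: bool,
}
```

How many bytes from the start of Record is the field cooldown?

Block: @0: offset [4B, align 4] → 4; @4: crc [1B, align 1] → 5; +3 pad (align 8); @8: version [8B, align 8] → 16; @16: reserved [1B, align 1] → 17; +7 tail pad (align 8); size 24, align 8
@0: vy [24B, align 1] → 24
@24: id [1B, align 1] → 25
@25: vx [8B, align 1] → 33
@33: y [8B, align 1] → 41
@41: hp [8B, align 1] → 49
@49: ammo [2B, align 1] → 51
@51: cooldown [24B, align 1] → 75

51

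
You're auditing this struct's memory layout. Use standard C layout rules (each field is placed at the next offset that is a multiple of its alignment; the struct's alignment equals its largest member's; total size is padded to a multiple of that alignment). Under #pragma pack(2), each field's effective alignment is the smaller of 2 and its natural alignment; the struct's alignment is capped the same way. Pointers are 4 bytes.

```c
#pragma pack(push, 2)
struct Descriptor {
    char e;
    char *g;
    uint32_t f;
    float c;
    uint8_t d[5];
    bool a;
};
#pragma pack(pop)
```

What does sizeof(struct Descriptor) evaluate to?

0..1  e  (1B, 1-aligned)
1..2  -- padding (1B)
2..6  g  (4B, 2-aligned)
6..10  f  (4B, 2-aligned)
10..14  c  (4B, 2-aligned)
14..19  d  (5B, 1-aligned)
19..20  a  (1B, 1-aligned)
sizeof = 20, alignof = 2

20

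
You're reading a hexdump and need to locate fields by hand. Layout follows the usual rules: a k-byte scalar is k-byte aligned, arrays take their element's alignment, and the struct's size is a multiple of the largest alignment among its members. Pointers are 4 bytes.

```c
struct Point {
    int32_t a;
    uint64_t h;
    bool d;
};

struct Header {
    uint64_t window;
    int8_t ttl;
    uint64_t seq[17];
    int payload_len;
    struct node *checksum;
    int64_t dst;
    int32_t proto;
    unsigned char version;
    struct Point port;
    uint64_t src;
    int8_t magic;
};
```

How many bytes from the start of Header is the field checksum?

Point: a at 0 (size 4, align 4) → ends 4; pad 4 to align 8 for h; h at 8 (size 8, align 8) → ends 16; d at 16 (size 1, align 1) → ends 17; tail pad 7 to reach multiple of 8; total 24 bytes, alignment 8
window at 0 (size 8, align 8) → ends 8
ttl at 8 (size 1, align 1) → ends 9
pad 7 to align 8 for seq
seq at 16 (size 136, align 8) → ends 152
payload_len at 152 (size 4, align 4) → ends 156
checksum at 156 (size 4, align 4) → ends 160

156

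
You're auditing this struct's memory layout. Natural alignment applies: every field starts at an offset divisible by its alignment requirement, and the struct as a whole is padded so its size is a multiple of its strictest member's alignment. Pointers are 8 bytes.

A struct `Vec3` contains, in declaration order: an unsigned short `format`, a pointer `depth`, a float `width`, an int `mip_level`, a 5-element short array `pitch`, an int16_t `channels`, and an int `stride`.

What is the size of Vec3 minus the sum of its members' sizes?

6

@0: format [2B, align 2] → 2
+6 pad (align 8)
@8: depth [8B, align 8] → 16
@16: width [4B, align 4] → 20
@20: mip_level [4B, align 4] → 24
@24: pitch [10B, align 2] → 34
@34: channels [2B, align 2] → 36
@36: stride [4B, align 4] → 40
size 40, align 8
data bytes 34, size 40 → padding 6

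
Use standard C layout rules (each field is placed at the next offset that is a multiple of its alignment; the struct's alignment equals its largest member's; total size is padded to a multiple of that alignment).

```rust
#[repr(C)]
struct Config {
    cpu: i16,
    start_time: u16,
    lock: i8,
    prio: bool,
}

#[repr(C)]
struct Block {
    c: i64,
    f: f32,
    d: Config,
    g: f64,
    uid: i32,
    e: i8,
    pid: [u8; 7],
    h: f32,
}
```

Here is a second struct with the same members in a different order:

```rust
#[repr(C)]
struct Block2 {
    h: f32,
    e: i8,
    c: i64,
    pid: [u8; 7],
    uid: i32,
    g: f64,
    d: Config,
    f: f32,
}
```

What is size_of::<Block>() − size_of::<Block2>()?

Config: @0: cpu [2B, align 2] → 2; @2: start_time [2B, align 2] → 4; @4: lock [1B, align 1] → 5; @5: prio [1B, align 1] → 6; size 6, align 2
@0: c [8B, align 8] → 8
@8: f [4B, align 4] → 12
@12: d [6B, align 2] → 18
+6 pad (align 8)
@24: g [8B, align 8] → 32
@32: uid [4B, align 4] → 36
@36: e [1B, align 1] → 37
@37: pid [7B, align 1] → 44
@44: h [4B, align 4] → 48
size 48, align 8
— Block2 —
@0: h [4B, align 4] → 4
@4: e [1B, align 1] → 5
+3 pad (align 8)
@8: c [8B, align 8] → 16
@16: pid [7B, align 1] → 23
+1 pad (align 4)
@24: uid [4B, align 4] → 28
+4 pad (align 8)
@32: g [8B, align 8] → 40
@40: d [6B, align 2] → 46
+2 pad (align 4)
@48: f [4B, align 4] → 52
+4 tail pad (align 8)
size 56, align 8
48 − 56 = -8

-8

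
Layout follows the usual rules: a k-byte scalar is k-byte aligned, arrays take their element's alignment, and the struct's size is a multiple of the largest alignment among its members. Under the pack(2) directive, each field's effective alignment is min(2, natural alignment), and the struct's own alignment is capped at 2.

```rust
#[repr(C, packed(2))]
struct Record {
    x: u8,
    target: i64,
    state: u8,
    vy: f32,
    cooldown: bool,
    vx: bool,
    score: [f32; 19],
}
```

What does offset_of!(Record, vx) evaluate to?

@0: x [1B, align 1] → 1
+1 pad (align 2)
@2: target [8B, align 2] → 10
@10: state [1B, align 1] → 11
+1 pad (align 2)
@12: vy [4B, align 2] → 16
@16: cooldown [1B, align 1] → 17
@17: vx [1B, align 1] → 18

17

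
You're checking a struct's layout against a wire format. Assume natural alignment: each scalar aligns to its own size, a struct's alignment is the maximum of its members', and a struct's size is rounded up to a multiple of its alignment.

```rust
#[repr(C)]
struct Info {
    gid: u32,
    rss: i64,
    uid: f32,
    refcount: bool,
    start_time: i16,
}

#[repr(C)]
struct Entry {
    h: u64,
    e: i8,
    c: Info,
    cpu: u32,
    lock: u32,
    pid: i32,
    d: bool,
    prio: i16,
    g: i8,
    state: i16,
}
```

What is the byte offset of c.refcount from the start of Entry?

36

Info: 0..4  gid  (4B, 4-aligned); 4..8  -- padding (4B); 8..16  rss  (8B, 8-aligned); 16..20  uid  (4B, 4-aligned); 20..21  refcount  (1B, 1-aligned); 21..22  -- padding (1B); 22..24  start_time  (2B, 2-aligned); sizeof = 24, alignof = 8
0..8  h  (8B, 8-aligned)
8..9  e  (1B, 1-aligned)
9..16  -- padding (7B)
16..40  c  (24B, 8-aligned)
within Info: refcount at 20
16 + 20 = 36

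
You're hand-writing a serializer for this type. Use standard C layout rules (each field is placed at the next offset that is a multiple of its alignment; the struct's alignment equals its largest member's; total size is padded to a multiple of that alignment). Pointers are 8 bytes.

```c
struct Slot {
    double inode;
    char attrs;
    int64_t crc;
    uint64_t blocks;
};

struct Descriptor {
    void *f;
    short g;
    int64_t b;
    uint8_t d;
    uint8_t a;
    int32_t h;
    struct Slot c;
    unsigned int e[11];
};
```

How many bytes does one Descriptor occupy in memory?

Slot: @0: inode [8B, align 8] → 8; @8: attrs [1B, align 1] → 9; +7 pad (align 8); @16: crc [8B, align 8] → 24; @24: blocks [8B, align 8] → 32; size 32, align 8
@0: f [8B, align 8] → 8
@8: g [2B, align 2] → 10
+6 pad (align 8)
@16: b [8B, align 8] → 24
@24: d [1B, align 1] → 25
@25: a [1B, align 1] → 26
+2 pad (align 4)
@28: h [4B, align 4] → 32
@32: c [32B, align 8] → 64
@64: e [44B, align 4] → 108
+4 tail pad (align 8)
size 112, align 8

112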